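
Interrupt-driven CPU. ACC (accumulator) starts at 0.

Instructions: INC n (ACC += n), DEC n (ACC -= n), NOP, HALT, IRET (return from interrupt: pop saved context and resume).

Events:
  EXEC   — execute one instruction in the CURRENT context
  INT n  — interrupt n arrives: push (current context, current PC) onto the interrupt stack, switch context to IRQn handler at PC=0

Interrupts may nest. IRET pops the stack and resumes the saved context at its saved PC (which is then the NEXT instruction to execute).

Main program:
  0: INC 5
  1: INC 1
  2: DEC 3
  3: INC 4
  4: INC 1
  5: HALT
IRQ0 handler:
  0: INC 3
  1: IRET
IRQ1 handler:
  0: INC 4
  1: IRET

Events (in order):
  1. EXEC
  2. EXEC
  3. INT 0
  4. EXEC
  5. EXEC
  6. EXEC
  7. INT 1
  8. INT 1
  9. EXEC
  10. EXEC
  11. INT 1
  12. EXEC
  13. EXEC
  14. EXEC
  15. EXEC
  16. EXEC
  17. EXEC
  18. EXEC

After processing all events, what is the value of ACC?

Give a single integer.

Answer: 23

Derivation:
Event 1 (EXEC): [MAIN] PC=0: INC 5 -> ACC=5
Event 2 (EXEC): [MAIN] PC=1: INC 1 -> ACC=6
Event 3 (INT 0): INT 0 arrives: push (MAIN, PC=2), enter IRQ0 at PC=0 (depth now 1)
Event 4 (EXEC): [IRQ0] PC=0: INC 3 -> ACC=9
Event 5 (EXEC): [IRQ0] PC=1: IRET -> resume MAIN at PC=2 (depth now 0)
Event 6 (EXEC): [MAIN] PC=2: DEC 3 -> ACC=6
Event 7 (INT 1): INT 1 arrives: push (MAIN, PC=3), enter IRQ1 at PC=0 (depth now 1)
Event 8 (INT 1): INT 1 arrives: push (IRQ1, PC=0), enter IRQ1 at PC=0 (depth now 2)
Event 9 (EXEC): [IRQ1] PC=0: INC 4 -> ACC=10
Event 10 (EXEC): [IRQ1] PC=1: IRET -> resume IRQ1 at PC=0 (depth now 1)
Event 11 (INT 1): INT 1 arrives: push (IRQ1, PC=0), enter IRQ1 at PC=0 (depth now 2)
Event 12 (EXEC): [IRQ1] PC=0: INC 4 -> ACC=14
Event 13 (EXEC): [IRQ1] PC=1: IRET -> resume IRQ1 at PC=0 (depth now 1)
Event 14 (EXEC): [IRQ1] PC=0: INC 4 -> ACC=18
Event 15 (EXEC): [IRQ1] PC=1: IRET -> resume MAIN at PC=3 (depth now 0)
Event 16 (EXEC): [MAIN] PC=3: INC 4 -> ACC=22
Event 17 (EXEC): [MAIN] PC=4: INC 1 -> ACC=23
Event 18 (EXEC): [MAIN] PC=5: HALT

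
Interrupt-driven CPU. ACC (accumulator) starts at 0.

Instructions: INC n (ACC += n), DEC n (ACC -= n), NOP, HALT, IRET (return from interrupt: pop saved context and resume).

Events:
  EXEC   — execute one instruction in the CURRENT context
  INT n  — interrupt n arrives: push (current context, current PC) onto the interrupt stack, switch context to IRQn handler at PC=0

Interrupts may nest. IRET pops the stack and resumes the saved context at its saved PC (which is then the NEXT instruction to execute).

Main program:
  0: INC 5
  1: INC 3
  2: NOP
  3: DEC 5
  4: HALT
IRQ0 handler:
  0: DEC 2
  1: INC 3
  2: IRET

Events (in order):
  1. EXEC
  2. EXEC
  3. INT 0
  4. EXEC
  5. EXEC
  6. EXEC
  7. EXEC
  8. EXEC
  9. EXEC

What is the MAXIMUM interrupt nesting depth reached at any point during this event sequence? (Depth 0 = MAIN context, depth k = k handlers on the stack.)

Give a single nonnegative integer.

Answer: 1

Derivation:
Event 1 (EXEC): [MAIN] PC=0: INC 5 -> ACC=5 [depth=0]
Event 2 (EXEC): [MAIN] PC=1: INC 3 -> ACC=8 [depth=0]
Event 3 (INT 0): INT 0 arrives: push (MAIN, PC=2), enter IRQ0 at PC=0 (depth now 1) [depth=1]
Event 4 (EXEC): [IRQ0] PC=0: DEC 2 -> ACC=6 [depth=1]
Event 5 (EXEC): [IRQ0] PC=1: INC 3 -> ACC=9 [depth=1]
Event 6 (EXEC): [IRQ0] PC=2: IRET -> resume MAIN at PC=2 (depth now 0) [depth=0]
Event 7 (EXEC): [MAIN] PC=2: NOP [depth=0]
Event 8 (EXEC): [MAIN] PC=3: DEC 5 -> ACC=4 [depth=0]
Event 9 (EXEC): [MAIN] PC=4: HALT [depth=0]
Max depth observed: 1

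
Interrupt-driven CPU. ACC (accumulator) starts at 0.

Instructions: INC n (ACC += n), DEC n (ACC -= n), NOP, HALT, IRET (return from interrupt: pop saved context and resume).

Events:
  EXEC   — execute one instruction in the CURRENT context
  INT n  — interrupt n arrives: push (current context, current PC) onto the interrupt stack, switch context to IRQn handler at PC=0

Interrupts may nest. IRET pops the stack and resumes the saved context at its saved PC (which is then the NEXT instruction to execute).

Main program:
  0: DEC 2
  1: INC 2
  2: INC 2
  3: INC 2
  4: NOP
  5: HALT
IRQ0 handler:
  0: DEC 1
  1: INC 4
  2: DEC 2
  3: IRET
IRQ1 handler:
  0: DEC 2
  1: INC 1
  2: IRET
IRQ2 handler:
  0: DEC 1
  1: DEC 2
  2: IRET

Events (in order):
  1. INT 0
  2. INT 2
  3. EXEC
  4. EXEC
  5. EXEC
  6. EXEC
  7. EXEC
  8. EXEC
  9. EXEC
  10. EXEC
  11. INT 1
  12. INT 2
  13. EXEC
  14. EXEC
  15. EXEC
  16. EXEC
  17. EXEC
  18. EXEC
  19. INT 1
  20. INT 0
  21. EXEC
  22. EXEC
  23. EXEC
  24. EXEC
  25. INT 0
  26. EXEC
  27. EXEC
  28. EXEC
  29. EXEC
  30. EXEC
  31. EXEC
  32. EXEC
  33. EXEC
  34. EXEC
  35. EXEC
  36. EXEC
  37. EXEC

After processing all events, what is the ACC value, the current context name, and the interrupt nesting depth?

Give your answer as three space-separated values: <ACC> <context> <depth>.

Answer: -1 MAIN 0

Derivation:
Event 1 (INT 0): INT 0 arrives: push (MAIN, PC=0), enter IRQ0 at PC=0 (depth now 1)
Event 2 (INT 2): INT 2 arrives: push (IRQ0, PC=0), enter IRQ2 at PC=0 (depth now 2)
Event 3 (EXEC): [IRQ2] PC=0: DEC 1 -> ACC=-1
Event 4 (EXEC): [IRQ2] PC=1: DEC 2 -> ACC=-3
Event 5 (EXEC): [IRQ2] PC=2: IRET -> resume IRQ0 at PC=0 (depth now 1)
Event 6 (EXEC): [IRQ0] PC=0: DEC 1 -> ACC=-4
Event 7 (EXEC): [IRQ0] PC=1: INC 4 -> ACC=0
Event 8 (EXEC): [IRQ0] PC=2: DEC 2 -> ACC=-2
Event 9 (EXEC): [IRQ0] PC=3: IRET -> resume MAIN at PC=0 (depth now 0)
Event 10 (EXEC): [MAIN] PC=0: DEC 2 -> ACC=-4
Event 11 (INT 1): INT 1 arrives: push (MAIN, PC=1), enter IRQ1 at PC=0 (depth now 1)
Event 12 (INT 2): INT 2 arrives: push (IRQ1, PC=0), enter IRQ2 at PC=0 (depth now 2)
Event 13 (EXEC): [IRQ2] PC=0: DEC 1 -> ACC=-5
Event 14 (EXEC): [IRQ2] PC=1: DEC 2 -> ACC=-7
Event 15 (EXEC): [IRQ2] PC=2: IRET -> resume IRQ1 at PC=0 (depth now 1)
Event 16 (EXEC): [IRQ1] PC=0: DEC 2 -> ACC=-9
Event 17 (EXEC): [IRQ1] PC=1: INC 1 -> ACC=-8
Event 18 (EXEC): [IRQ1] PC=2: IRET -> resume MAIN at PC=1 (depth now 0)
Event 19 (INT 1): INT 1 arrives: push (MAIN, PC=1), enter IRQ1 at PC=0 (depth now 1)
Event 20 (INT 0): INT 0 arrives: push (IRQ1, PC=0), enter IRQ0 at PC=0 (depth now 2)
Event 21 (EXEC): [IRQ0] PC=0: DEC 1 -> ACC=-9
Event 22 (EXEC): [IRQ0] PC=1: INC 4 -> ACC=-5
Event 23 (EXEC): [IRQ0] PC=2: DEC 2 -> ACC=-7
Event 24 (EXEC): [IRQ0] PC=3: IRET -> resume IRQ1 at PC=0 (depth now 1)
Event 25 (INT 0): INT 0 arrives: push (IRQ1, PC=0), enter IRQ0 at PC=0 (depth now 2)
Event 26 (EXEC): [IRQ0] PC=0: DEC 1 -> ACC=-8
Event 27 (EXEC): [IRQ0] PC=1: INC 4 -> ACC=-4
Event 28 (EXEC): [IRQ0] PC=2: DEC 2 -> ACC=-6
Event 29 (EXEC): [IRQ0] PC=3: IRET -> resume IRQ1 at PC=0 (depth now 1)
Event 30 (EXEC): [IRQ1] PC=0: DEC 2 -> ACC=-8
Event 31 (EXEC): [IRQ1] PC=1: INC 1 -> ACC=-7
Event 32 (EXEC): [IRQ1] PC=2: IRET -> resume MAIN at PC=1 (depth now 0)
Event 33 (EXEC): [MAIN] PC=1: INC 2 -> ACC=-5
Event 34 (EXEC): [MAIN] PC=2: INC 2 -> ACC=-3
Event 35 (EXEC): [MAIN] PC=3: INC 2 -> ACC=-1
Event 36 (EXEC): [MAIN] PC=4: NOP
Event 37 (EXEC): [MAIN] PC=5: HALT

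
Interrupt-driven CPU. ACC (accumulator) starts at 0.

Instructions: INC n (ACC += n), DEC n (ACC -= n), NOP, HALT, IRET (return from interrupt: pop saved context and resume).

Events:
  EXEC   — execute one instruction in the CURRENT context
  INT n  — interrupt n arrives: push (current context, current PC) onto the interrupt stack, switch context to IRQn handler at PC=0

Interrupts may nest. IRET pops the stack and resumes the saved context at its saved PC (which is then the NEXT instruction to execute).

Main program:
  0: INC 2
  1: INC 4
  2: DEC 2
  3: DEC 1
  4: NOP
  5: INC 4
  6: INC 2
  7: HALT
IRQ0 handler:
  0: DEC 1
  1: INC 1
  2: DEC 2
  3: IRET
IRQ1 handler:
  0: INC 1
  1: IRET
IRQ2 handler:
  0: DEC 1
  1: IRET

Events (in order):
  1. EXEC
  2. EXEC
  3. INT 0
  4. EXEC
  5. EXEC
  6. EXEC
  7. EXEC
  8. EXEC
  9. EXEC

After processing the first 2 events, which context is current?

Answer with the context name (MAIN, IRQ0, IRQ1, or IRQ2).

Answer: MAIN

Derivation:
Event 1 (EXEC): [MAIN] PC=0: INC 2 -> ACC=2
Event 2 (EXEC): [MAIN] PC=1: INC 4 -> ACC=6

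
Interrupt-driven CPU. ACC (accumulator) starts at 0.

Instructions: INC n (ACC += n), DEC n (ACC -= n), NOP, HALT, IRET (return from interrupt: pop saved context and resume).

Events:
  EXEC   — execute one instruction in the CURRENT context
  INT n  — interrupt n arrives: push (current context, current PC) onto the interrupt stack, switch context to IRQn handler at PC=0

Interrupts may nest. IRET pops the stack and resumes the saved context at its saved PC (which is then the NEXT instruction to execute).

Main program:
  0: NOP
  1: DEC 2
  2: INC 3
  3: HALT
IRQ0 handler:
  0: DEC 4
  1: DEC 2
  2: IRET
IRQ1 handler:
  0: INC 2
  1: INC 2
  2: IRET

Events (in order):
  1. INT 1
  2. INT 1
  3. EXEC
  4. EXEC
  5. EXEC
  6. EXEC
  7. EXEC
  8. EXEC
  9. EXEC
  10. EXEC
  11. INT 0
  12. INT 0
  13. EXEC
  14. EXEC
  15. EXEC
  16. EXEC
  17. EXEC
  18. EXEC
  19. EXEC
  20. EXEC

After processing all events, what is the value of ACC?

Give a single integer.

Answer: -3

Derivation:
Event 1 (INT 1): INT 1 arrives: push (MAIN, PC=0), enter IRQ1 at PC=0 (depth now 1)
Event 2 (INT 1): INT 1 arrives: push (IRQ1, PC=0), enter IRQ1 at PC=0 (depth now 2)
Event 3 (EXEC): [IRQ1] PC=0: INC 2 -> ACC=2
Event 4 (EXEC): [IRQ1] PC=1: INC 2 -> ACC=4
Event 5 (EXEC): [IRQ1] PC=2: IRET -> resume IRQ1 at PC=0 (depth now 1)
Event 6 (EXEC): [IRQ1] PC=0: INC 2 -> ACC=6
Event 7 (EXEC): [IRQ1] PC=1: INC 2 -> ACC=8
Event 8 (EXEC): [IRQ1] PC=2: IRET -> resume MAIN at PC=0 (depth now 0)
Event 9 (EXEC): [MAIN] PC=0: NOP
Event 10 (EXEC): [MAIN] PC=1: DEC 2 -> ACC=6
Event 11 (INT 0): INT 0 arrives: push (MAIN, PC=2), enter IRQ0 at PC=0 (depth now 1)
Event 12 (INT 0): INT 0 arrives: push (IRQ0, PC=0), enter IRQ0 at PC=0 (depth now 2)
Event 13 (EXEC): [IRQ0] PC=0: DEC 4 -> ACC=2
Event 14 (EXEC): [IRQ0] PC=1: DEC 2 -> ACC=0
Event 15 (EXEC): [IRQ0] PC=2: IRET -> resume IRQ0 at PC=0 (depth now 1)
Event 16 (EXEC): [IRQ0] PC=0: DEC 4 -> ACC=-4
Event 17 (EXEC): [IRQ0] PC=1: DEC 2 -> ACC=-6
Event 18 (EXEC): [IRQ0] PC=2: IRET -> resume MAIN at PC=2 (depth now 0)
Event 19 (EXEC): [MAIN] PC=2: INC 3 -> ACC=-3
Event 20 (EXEC): [MAIN] PC=3: HALT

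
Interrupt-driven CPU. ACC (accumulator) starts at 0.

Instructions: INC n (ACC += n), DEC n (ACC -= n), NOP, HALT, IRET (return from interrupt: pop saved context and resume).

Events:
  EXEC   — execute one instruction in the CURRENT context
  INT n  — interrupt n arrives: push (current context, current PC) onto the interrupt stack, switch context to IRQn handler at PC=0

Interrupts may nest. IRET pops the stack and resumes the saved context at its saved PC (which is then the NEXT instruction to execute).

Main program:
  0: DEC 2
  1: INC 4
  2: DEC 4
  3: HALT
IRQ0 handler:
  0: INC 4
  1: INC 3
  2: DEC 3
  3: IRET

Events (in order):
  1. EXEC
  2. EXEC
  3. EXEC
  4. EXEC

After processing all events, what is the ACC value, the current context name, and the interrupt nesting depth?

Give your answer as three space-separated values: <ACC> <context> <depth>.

Answer: -2 MAIN 0

Derivation:
Event 1 (EXEC): [MAIN] PC=0: DEC 2 -> ACC=-2
Event 2 (EXEC): [MAIN] PC=1: INC 4 -> ACC=2
Event 3 (EXEC): [MAIN] PC=2: DEC 4 -> ACC=-2
Event 4 (EXEC): [MAIN] PC=3: HALT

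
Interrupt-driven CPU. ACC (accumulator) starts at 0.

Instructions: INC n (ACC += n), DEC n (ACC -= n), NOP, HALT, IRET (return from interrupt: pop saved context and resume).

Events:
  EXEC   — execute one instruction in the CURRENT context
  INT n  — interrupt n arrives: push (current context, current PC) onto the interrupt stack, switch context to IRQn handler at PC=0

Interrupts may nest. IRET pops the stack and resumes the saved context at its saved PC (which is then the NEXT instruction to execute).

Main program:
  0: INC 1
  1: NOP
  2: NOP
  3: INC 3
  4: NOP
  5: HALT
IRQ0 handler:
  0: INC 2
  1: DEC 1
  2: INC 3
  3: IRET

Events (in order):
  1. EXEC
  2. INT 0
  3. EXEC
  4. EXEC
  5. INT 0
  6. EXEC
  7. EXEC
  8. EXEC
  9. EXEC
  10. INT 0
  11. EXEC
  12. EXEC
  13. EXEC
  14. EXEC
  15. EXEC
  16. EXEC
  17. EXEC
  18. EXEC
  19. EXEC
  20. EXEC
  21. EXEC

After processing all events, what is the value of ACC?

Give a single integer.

Event 1 (EXEC): [MAIN] PC=0: INC 1 -> ACC=1
Event 2 (INT 0): INT 0 arrives: push (MAIN, PC=1), enter IRQ0 at PC=0 (depth now 1)
Event 3 (EXEC): [IRQ0] PC=0: INC 2 -> ACC=3
Event 4 (EXEC): [IRQ0] PC=1: DEC 1 -> ACC=2
Event 5 (INT 0): INT 0 arrives: push (IRQ0, PC=2), enter IRQ0 at PC=0 (depth now 2)
Event 6 (EXEC): [IRQ0] PC=0: INC 2 -> ACC=4
Event 7 (EXEC): [IRQ0] PC=1: DEC 1 -> ACC=3
Event 8 (EXEC): [IRQ0] PC=2: INC 3 -> ACC=6
Event 9 (EXEC): [IRQ0] PC=3: IRET -> resume IRQ0 at PC=2 (depth now 1)
Event 10 (INT 0): INT 0 arrives: push (IRQ0, PC=2), enter IRQ0 at PC=0 (depth now 2)
Event 11 (EXEC): [IRQ0] PC=0: INC 2 -> ACC=8
Event 12 (EXEC): [IRQ0] PC=1: DEC 1 -> ACC=7
Event 13 (EXEC): [IRQ0] PC=2: INC 3 -> ACC=10
Event 14 (EXEC): [IRQ0] PC=3: IRET -> resume IRQ0 at PC=2 (depth now 1)
Event 15 (EXEC): [IRQ0] PC=2: INC 3 -> ACC=13
Event 16 (EXEC): [IRQ0] PC=3: IRET -> resume MAIN at PC=1 (depth now 0)
Event 17 (EXEC): [MAIN] PC=1: NOP
Event 18 (EXEC): [MAIN] PC=2: NOP
Event 19 (EXEC): [MAIN] PC=3: INC 3 -> ACC=16
Event 20 (EXEC): [MAIN] PC=4: NOP
Event 21 (EXEC): [MAIN] PC=5: HALT

Answer: 16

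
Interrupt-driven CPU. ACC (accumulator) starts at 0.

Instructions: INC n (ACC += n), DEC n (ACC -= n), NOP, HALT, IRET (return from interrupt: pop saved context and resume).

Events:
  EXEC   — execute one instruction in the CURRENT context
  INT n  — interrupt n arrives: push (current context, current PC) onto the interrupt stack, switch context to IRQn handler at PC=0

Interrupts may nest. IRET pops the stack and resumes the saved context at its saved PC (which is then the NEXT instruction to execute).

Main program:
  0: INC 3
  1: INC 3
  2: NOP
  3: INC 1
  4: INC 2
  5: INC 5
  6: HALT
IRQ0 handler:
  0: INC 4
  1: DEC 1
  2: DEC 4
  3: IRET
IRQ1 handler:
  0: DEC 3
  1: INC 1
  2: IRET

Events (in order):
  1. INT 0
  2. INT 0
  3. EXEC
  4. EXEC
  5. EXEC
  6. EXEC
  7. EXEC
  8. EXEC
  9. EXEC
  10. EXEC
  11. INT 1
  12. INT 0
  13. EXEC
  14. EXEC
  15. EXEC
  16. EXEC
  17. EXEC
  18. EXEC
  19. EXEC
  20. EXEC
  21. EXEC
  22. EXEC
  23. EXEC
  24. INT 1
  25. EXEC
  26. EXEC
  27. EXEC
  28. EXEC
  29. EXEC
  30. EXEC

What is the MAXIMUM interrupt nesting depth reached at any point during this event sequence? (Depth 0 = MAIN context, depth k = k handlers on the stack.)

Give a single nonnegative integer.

Answer: 2

Derivation:
Event 1 (INT 0): INT 0 arrives: push (MAIN, PC=0), enter IRQ0 at PC=0 (depth now 1) [depth=1]
Event 2 (INT 0): INT 0 arrives: push (IRQ0, PC=0), enter IRQ0 at PC=0 (depth now 2) [depth=2]
Event 3 (EXEC): [IRQ0] PC=0: INC 4 -> ACC=4 [depth=2]
Event 4 (EXEC): [IRQ0] PC=1: DEC 1 -> ACC=3 [depth=2]
Event 5 (EXEC): [IRQ0] PC=2: DEC 4 -> ACC=-1 [depth=2]
Event 6 (EXEC): [IRQ0] PC=3: IRET -> resume IRQ0 at PC=0 (depth now 1) [depth=1]
Event 7 (EXEC): [IRQ0] PC=0: INC 4 -> ACC=3 [depth=1]
Event 8 (EXEC): [IRQ0] PC=1: DEC 1 -> ACC=2 [depth=1]
Event 9 (EXEC): [IRQ0] PC=2: DEC 4 -> ACC=-2 [depth=1]
Event 10 (EXEC): [IRQ0] PC=3: IRET -> resume MAIN at PC=0 (depth now 0) [depth=0]
Event 11 (INT 1): INT 1 arrives: push (MAIN, PC=0), enter IRQ1 at PC=0 (depth now 1) [depth=1]
Event 12 (INT 0): INT 0 arrives: push (IRQ1, PC=0), enter IRQ0 at PC=0 (depth now 2) [depth=2]
Event 13 (EXEC): [IRQ0] PC=0: INC 4 -> ACC=2 [depth=2]
Event 14 (EXEC): [IRQ0] PC=1: DEC 1 -> ACC=1 [depth=2]
Event 15 (EXEC): [IRQ0] PC=2: DEC 4 -> ACC=-3 [depth=2]
Event 16 (EXEC): [IRQ0] PC=3: IRET -> resume IRQ1 at PC=0 (depth now 1) [depth=1]
Event 17 (EXEC): [IRQ1] PC=0: DEC 3 -> ACC=-6 [depth=1]
Event 18 (EXEC): [IRQ1] PC=1: INC 1 -> ACC=-5 [depth=1]
Event 19 (EXEC): [IRQ1] PC=2: IRET -> resume MAIN at PC=0 (depth now 0) [depth=0]
Event 20 (EXEC): [MAIN] PC=0: INC 3 -> ACC=-2 [depth=0]
Event 21 (EXEC): [MAIN] PC=1: INC 3 -> ACC=1 [depth=0]
Event 22 (EXEC): [MAIN] PC=2: NOP [depth=0]
Event 23 (EXEC): [MAIN] PC=3: INC 1 -> ACC=2 [depth=0]
Event 24 (INT 1): INT 1 arrives: push (MAIN, PC=4), enter IRQ1 at PC=0 (depth now 1) [depth=1]
Event 25 (EXEC): [IRQ1] PC=0: DEC 3 -> ACC=-1 [depth=1]
Event 26 (EXEC): [IRQ1] PC=1: INC 1 -> ACC=0 [depth=1]
Event 27 (EXEC): [IRQ1] PC=2: IRET -> resume MAIN at PC=4 (depth now 0) [depth=0]
Event 28 (EXEC): [MAIN] PC=4: INC 2 -> ACC=2 [depth=0]
Event 29 (EXEC): [MAIN] PC=5: INC 5 -> ACC=7 [depth=0]
Event 30 (EXEC): [MAIN] PC=6: HALT [depth=0]
Max depth observed: 2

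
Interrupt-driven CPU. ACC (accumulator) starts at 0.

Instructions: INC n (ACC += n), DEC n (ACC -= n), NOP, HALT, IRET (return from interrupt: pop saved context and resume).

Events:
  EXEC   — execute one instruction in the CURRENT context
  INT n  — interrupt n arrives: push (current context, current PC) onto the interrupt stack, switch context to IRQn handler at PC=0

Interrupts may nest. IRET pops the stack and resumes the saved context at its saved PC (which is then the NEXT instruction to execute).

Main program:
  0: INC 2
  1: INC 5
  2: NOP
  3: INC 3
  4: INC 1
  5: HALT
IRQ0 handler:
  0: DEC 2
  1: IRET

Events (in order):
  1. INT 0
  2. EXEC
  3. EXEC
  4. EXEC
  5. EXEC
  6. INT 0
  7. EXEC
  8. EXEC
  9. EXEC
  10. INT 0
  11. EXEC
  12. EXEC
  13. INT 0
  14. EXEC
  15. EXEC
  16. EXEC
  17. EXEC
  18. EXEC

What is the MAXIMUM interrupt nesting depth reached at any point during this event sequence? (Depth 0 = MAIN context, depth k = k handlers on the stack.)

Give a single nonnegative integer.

Event 1 (INT 0): INT 0 arrives: push (MAIN, PC=0), enter IRQ0 at PC=0 (depth now 1) [depth=1]
Event 2 (EXEC): [IRQ0] PC=0: DEC 2 -> ACC=-2 [depth=1]
Event 3 (EXEC): [IRQ0] PC=1: IRET -> resume MAIN at PC=0 (depth now 0) [depth=0]
Event 4 (EXEC): [MAIN] PC=0: INC 2 -> ACC=0 [depth=0]
Event 5 (EXEC): [MAIN] PC=1: INC 5 -> ACC=5 [depth=0]
Event 6 (INT 0): INT 0 arrives: push (MAIN, PC=2), enter IRQ0 at PC=0 (depth now 1) [depth=1]
Event 7 (EXEC): [IRQ0] PC=0: DEC 2 -> ACC=3 [depth=1]
Event 8 (EXEC): [IRQ0] PC=1: IRET -> resume MAIN at PC=2 (depth now 0) [depth=0]
Event 9 (EXEC): [MAIN] PC=2: NOP [depth=0]
Event 10 (INT 0): INT 0 arrives: push (MAIN, PC=3), enter IRQ0 at PC=0 (depth now 1) [depth=1]
Event 11 (EXEC): [IRQ0] PC=0: DEC 2 -> ACC=1 [depth=1]
Event 12 (EXEC): [IRQ0] PC=1: IRET -> resume MAIN at PC=3 (depth now 0) [depth=0]
Event 13 (INT 0): INT 0 arrives: push (MAIN, PC=3), enter IRQ0 at PC=0 (depth now 1) [depth=1]
Event 14 (EXEC): [IRQ0] PC=0: DEC 2 -> ACC=-1 [depth=1]
Event 15 (EXEC): [IRQ0] PC=1: IRET -> resume MAIN at PC=3 (depth now 0) [depth=0]
Event 16 (EXEC): [MAIN] PC=3: INC 3 -> ACC=2 [depth=0]
Event 17 (EXEC): [MAIN] PC=4: INC 1 -> ACC=3 [depth=0]
Event 18 (EXEC): [MAIN] PC=5: HALT [depth=0]
Max depth observed: 1

Answer: 1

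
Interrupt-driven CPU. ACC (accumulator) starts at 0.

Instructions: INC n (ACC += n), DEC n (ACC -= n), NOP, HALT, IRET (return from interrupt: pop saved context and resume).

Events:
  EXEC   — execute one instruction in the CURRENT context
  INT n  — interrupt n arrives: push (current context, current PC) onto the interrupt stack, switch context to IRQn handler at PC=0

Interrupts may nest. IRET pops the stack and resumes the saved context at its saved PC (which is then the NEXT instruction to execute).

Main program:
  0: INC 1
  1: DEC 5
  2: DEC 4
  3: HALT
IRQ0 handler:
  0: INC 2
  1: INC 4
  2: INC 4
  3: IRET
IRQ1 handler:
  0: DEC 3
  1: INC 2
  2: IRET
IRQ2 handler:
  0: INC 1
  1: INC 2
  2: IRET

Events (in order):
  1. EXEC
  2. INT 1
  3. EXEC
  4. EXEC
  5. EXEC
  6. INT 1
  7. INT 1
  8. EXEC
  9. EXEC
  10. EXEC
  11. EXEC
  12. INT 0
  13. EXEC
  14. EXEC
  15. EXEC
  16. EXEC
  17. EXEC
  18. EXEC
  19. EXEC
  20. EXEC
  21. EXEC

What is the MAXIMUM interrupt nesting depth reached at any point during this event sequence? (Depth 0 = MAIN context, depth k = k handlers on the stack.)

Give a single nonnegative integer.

Answer: 2

Derivation:
Event 1 (EXEC): [MAIN] PC=0: INC 1 -> ACC=1 [depth=0]
Event 2 (INT 1): INT 1 arrives: push (MAIN, PC=1), enter IRQ1 at PC=0 (depth now 1) [depth=1]
Event 3 (EXEC): [IRQ1] PC=0: DEC 3 -> ACC=-2 [depth=1]
Event 4 (EXEC): [IRQ1] PC=1: INC 2 -> ACC=0 [depth=1]
Event 5 (EXEC): [IRQ1] PC=2: IRET -> resume MAIN at PC=1 (depth now 0) [depth=0]
Event 6 (INT 1): INT 1 arrives: push (MAIN, PC=1), enter IRQ1 at PC=0 (depth now 1) [depth=1]
Event 7 (INT 1): INT 1 arrives: push (IRQ1, PC=0), enter IRQ1 at PC=0 (depth now 2) [depth=2]
Event 8 (EXEC): [IRQ1] PC=0: DEC 3 -> ACC=-3 [depth=2]
Event 9 (EXEC): [IRQ1] PC=1: INC 2 -> ACC=-1 [depth=2]
Event 10 (EXEC): [IRQ1] PC=2: IRET -> resume IRQ1 at PC=0 (depth now 1) [depth=1]
Event 11 (EXEC): [IRQ1] PC=0: DEC 3 -> ACC=-4 [depth=1]
Event 12 (INT 0): INT 0 arrives: push (IRQ1, PC=1), enter IRQ0 at PC=0 (depth now 2) [depth=2]
Event 13 (EXEC): [IRQ0] PC=0: INC 2 -> ACC=-2 [depth=2]
Event 14 (EXEC): [IRQ0] PC=1: INC 4 -> ACC=2 [depth=2]
Event 15 (EXEC): [IRQ0] PC=2: INC 4 -> ACC=6 [depth=2]
Event 16 (EXEC): [IRQ0] PC=3: IRET -> resume IRQ1 at PC=1 (depth now 1) [depth=1]
Event 17 (EXEC): [IRQ1] PC=1: INC 2 -> ACC=8 [depth=1]
Event 18 (EXEC): [IRQ1] PC=2: IRET -> resume MAIN at PC=1 (depth now 0) [depth=0]
Event 19 (EXEC): [MAIN] PC=1: DEC 5 -> ACC=3 [depth=0]
Event 20 (EXEC): [MAIN] PC=2: DEC 4 -> ACC=-1 [depth=0]
Event 21 (EXEC): [MAIN] PC=3: HALT [depth=0]
Max depth observed: 2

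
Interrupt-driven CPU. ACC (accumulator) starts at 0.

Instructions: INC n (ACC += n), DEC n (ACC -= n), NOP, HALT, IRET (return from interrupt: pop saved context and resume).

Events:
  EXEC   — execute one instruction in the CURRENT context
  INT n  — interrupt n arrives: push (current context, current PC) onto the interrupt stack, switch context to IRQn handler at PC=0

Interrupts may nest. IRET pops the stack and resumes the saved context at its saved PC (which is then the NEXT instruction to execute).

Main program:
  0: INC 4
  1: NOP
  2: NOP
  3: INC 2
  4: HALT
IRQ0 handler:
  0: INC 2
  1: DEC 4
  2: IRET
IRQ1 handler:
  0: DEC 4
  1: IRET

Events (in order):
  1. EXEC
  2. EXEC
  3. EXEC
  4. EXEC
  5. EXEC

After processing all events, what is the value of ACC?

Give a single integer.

Event 1 (EXEC): [MAIN] PC=0: INC 4 -> ACC=4
Event 2 (EXEC): [MAIN] PC=1: NOP
Event 3 (EXEC): [MAIN] PC=2: NOP
Event 4 (EXEC): [MAIN] PC=3: INC 2 -> ACC=6
Event 5 (EXEC): [MAIN] PC=4: HALT

Answer: 6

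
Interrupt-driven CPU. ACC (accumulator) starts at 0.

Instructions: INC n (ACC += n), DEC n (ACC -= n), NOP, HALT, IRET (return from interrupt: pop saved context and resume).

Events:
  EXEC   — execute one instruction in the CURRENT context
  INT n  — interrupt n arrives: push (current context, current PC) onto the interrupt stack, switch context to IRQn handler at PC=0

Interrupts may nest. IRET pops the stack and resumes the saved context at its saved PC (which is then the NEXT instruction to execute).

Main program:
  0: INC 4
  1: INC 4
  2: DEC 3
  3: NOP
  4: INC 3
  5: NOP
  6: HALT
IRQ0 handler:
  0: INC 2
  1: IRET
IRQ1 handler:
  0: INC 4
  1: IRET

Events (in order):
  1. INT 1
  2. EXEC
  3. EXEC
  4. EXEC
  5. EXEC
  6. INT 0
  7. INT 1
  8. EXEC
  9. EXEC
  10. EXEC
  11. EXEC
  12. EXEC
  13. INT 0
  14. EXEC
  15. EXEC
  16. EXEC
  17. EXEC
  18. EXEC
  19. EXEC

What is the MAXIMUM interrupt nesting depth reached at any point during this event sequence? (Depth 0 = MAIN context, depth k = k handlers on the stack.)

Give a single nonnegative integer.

Answer: 2

Derivation:
Event 1 (INT 1): INT 1 arrives: push (MAIN, PC=0), enter IRQ1 at PC=0 (depth now 1) [depth=1]
Event 2 (EXEC): [IRQ1] PC=0: INC 4 -> ACC=4 [depth=1]
Event 3 (EXEC): [IRQ1] PC=1: IRET -> resume MAIN at PC=0 (depth now 0) [depth=0]
Event 4 (EXEC): [MAIN] PC=0: INC 4 -> ACC=8 [depth=0]
Event 5 (EXEC): [MAIN] PC=1: INC 4 -> ACC=12 [depth=0]
Event 6 (INT 0): INT 0 arrives: push (MAIN, PC=2), enter IRQ0 at PC=0 (depth now 1) [depth=1]
Event 7 (INT 1): INT 1 arrives: push (IRQ0, PC=0), enter IRQ1 at PC=0 (depth now 2) [depth=2]
Event 8 (EXEC): [IRQ1] PC=0: INC 4 -> ACC=16 [depth=2]
Event 9 (EXEC): [IRQ1] PC=1: IRET -> resume IRQ0 at PC=0 (depth now 1) [depth=1]
Event 10 (EXEC): [IRQ0] PC=0: INC 2 -> ACC=18 [depth=1]
Event 11 (EXEC): [IRQ0] PC=1: IRET -> resume MAIN at PC=2 (depth now 0) [depth=0]
Event 12 (EXEC): [MAIN] PC=2: DEC 3 -> ACC=15 [depth=0]
Event 13 (INT 0): INT 0 arrives: push (MAIN, PC=3), enter IRQ0 at PC=0 (depth now 1) [depth=1]
Event 14 (EXEC): [IRQ0] PC=0: INC 2 -> ACC=17 [depth=1]
Event 15 (EXEC): [IRQ0] PC=1: IRET -> resume MAIN at PC=3 (depth now 0) [depth=0]
Event 16 (EXEC): [MAIN] PC=3: NOP [depth=0]
Event 17 (EXEC): [MAIN] PC=4: INC 3 -> ACC=20 [depth=0]
Event 18 (EXEC): [MAIN] PC=5: NOP [depth=0]
Event 19 (EXEC): [MAIN] PC=6: HALT [depth=0]
Max depth observed: 2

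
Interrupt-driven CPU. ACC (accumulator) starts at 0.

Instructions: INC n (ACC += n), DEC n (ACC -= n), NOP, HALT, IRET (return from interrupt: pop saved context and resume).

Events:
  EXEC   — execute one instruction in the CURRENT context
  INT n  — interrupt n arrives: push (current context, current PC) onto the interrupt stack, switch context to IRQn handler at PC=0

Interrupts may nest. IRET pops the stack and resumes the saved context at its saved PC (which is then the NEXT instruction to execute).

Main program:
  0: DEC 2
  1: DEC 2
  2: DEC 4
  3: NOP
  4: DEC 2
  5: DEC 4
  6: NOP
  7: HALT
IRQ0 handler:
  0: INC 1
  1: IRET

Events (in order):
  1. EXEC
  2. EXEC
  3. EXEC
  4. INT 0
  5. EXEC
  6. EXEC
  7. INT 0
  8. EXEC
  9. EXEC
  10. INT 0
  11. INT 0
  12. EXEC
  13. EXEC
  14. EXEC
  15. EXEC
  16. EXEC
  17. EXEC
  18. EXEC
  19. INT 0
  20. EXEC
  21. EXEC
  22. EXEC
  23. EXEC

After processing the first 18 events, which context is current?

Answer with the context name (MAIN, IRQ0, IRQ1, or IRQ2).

Answer: MAIN

Derivation:
Event 1 (EXEC): [MAIN] PC=0: DEC 2 -> ACC=-2
Event 2 (EXEC): [MAIN] PC=1: DEC 2 -> ACC=-4
Event 3 (EXEC): [MAIN] PC=2: DEC 4 -> ACC=-8
Event 4 (INT 0): INT 0 arrives: push (MAIN, PC=3), enter IRQ0 at PC=0 (depth now 1)
Event 5 (EXEC): [IRQ0] PC=0: INC 1 -> ACC=-7
Event 6 (EXEC): [IRQ0] PC=1: IRET -> resume MAIN at PC=3 (depth now 0)
Event 7 (INT 0): INT 0 arrives: push (MAIN, PC=3), enter IRQ0 at PC=0 (depth now 1)
Event 8 (EXEC): [IRQ0] PC=0: INC 1 -> ACC=-6
Event 9 (EXEC): [IRQ0] PC=1: IRET -> resume MAIN at PC=3 (depth now 0)
Event 10 (INT 0): INT 0 arrives: push (MAIN, PC=3), enter IRQ0 at PC=0 (depth now 1)
Event 11 (INT 0): INT 0 arrives: push (IRQ0, PC=0), enter IRQ0 at PC=0 (depth now 2)
Event 12 (EXEC): [IRQ0] PC=0: INC 1 -> ACC=-5
Event 13 (EXEC): [IRQ0] PC=1: IRET -> resume IRQ0 at PC=0 (depth now 1)
Event 14 (EXEC): [IRQ0] PC=0: INC 1 -> ACC=-4
Event 15 (EXEC): [IRQ0] PC=1: IRET -> resume MAIN at PC=3 (depth now 0)
Event 16 (EXEC): [MAIN] PC=3: NOP
Event 17 (EXEC): [MAIN] PC=4: DEC 2 -> ACC=-6
Event 18 (EXEC): [MAIN] PC=5: DEC 4 -> ACC=-10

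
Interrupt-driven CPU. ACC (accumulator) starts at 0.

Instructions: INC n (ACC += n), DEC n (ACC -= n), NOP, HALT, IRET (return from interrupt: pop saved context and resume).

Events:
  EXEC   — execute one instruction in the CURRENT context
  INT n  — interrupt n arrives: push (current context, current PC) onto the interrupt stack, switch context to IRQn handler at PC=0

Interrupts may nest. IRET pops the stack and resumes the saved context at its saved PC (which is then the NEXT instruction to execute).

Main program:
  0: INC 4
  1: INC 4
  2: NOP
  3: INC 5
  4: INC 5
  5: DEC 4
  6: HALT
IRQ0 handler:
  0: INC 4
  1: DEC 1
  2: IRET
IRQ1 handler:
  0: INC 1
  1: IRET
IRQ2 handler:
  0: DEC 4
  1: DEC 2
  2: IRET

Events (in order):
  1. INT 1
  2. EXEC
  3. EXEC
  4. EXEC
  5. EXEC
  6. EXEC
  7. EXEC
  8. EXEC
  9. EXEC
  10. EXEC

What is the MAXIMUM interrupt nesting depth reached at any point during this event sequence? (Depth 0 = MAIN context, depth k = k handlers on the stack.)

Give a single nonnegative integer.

Answer: 1

Derivation:
Event 1 (INT 1): INT 1 arrives: push (MAIN, PC=0), enter IRQ1 at PC=0 (depth now 1) [depth=1]
Event 2 (EXEC): [IRQ1] PC=0: INC 1 -> ACC=1 [depth=1]
Event 3 (EXEC): [IRQ1] PC=1: IRET -> resume MAIN at PC=0 (depth now 0) [depth=0]
Event 4 (EXEC): [MAIN] PC=0: INC 4 -> ACC=5 [depth=0]
Event 5 (EXEC): [MAIN] PC=1: INC 4 -> ACC=9 [depth=0]
Event 6 (EXEC): [MAIN] PC=2: NOP [depth=0]
Event 7 (EXEC): [MAIN] PC=3: INC 5 -> ACC=14 [depth=0]
Event 8 (EXEC): [MAIN] PC=4: INC 5 -> ACC=19 [depth=0]
Event 9 (EXEC): [MAIN] PC=5: DEC 4 -> ACC=15 [depth=0]
Event 10 (EXEC): [MAIN] PC=6: HALT [depth=0]
Max depth observed: 1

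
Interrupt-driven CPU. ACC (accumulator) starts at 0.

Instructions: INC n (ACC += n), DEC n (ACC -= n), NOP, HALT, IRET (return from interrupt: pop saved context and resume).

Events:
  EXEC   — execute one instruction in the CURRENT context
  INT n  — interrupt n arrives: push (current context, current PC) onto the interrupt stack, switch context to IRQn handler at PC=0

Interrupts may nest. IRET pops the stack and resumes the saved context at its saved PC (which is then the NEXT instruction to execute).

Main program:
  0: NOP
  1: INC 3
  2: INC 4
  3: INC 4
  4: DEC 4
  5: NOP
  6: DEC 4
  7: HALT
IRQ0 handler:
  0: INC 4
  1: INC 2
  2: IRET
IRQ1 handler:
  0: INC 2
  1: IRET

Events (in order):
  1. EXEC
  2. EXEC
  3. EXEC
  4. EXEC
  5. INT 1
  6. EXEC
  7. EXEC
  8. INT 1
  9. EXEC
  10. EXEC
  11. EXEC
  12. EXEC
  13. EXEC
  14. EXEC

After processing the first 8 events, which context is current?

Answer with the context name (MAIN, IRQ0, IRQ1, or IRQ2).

Answer: IRQ1

Derivation:
Event 1 (EXEC): [MAIN] PC=0: NOP
Event 2 (EXEC): [MAIN] PC=1: INC 3 -> ACC=3
Event 3 (EXEC): [MAIN] PC=2: INC 4 -> ACC=7
Event 4 (EXEC): [MAIN] PC=3: INC 4 -> ACC=11
Event 5 (INT 1): INT 1 arrives: push (MAIN, PC=4), enter IRQ1 at PC=0 (depth now 1)
Event 6 (EXEC): [IRQ1] PC=0: INC 2 -> ACC=13
Event 7 (EXEC): [IRQ1] PC=1: IRET -> resume MAIN at PC=4 (depth now 0)
Event 8 (INT 1): INT 1 arrives: push (MAIN, PC=4), enter IRQ1 at PC=0 (depth now 1)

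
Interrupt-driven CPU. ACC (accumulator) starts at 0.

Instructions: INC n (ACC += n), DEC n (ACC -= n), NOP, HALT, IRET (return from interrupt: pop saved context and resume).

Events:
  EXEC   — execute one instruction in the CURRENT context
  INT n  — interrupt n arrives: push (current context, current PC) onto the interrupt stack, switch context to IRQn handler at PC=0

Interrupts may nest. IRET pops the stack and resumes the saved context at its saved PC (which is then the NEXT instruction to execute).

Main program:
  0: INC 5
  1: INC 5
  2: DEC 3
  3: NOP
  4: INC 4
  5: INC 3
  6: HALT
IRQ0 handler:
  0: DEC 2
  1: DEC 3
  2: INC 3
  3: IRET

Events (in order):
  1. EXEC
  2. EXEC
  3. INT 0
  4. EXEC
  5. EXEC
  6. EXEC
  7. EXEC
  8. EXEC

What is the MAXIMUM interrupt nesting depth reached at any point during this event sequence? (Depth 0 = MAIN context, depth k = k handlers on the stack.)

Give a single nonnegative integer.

Event 1 (EXEC): [MAIN] PC=0: INC 5 -> ACC=5 [depth=0]
Event 2 (EXEC): [MAIN] PC=1: INC 5 -> ACC=10 [depth=0]
Event 3 (INT 0): INT 0 arrives: push (MAIN, PC=2), enter IRQ0 at PC=0 (depth now 1) [depth=1]
Event 4 (EXEC): [IRQ0] PC=0: DEC 2 -> ACC=8 [depth=1]
Event 5 (EXEC): [IRQ0] PC=1: DEC 3 -> ACC=5 [depth=1]
Event 6 (EXEC): [IRQ0] PC=2: INC 3 -> ACC=8 [depth=1]
Event 7 (EXEC): [IRQ0] PC=3: IRET -> resume MAIN at PC=2 (depth now 0) [depth=0]
Event 8 (EXEC): [MAIN] PC=2: DEC 3 -> ACC=5 [depth=0]
Max depth observed: 1

Answer: 1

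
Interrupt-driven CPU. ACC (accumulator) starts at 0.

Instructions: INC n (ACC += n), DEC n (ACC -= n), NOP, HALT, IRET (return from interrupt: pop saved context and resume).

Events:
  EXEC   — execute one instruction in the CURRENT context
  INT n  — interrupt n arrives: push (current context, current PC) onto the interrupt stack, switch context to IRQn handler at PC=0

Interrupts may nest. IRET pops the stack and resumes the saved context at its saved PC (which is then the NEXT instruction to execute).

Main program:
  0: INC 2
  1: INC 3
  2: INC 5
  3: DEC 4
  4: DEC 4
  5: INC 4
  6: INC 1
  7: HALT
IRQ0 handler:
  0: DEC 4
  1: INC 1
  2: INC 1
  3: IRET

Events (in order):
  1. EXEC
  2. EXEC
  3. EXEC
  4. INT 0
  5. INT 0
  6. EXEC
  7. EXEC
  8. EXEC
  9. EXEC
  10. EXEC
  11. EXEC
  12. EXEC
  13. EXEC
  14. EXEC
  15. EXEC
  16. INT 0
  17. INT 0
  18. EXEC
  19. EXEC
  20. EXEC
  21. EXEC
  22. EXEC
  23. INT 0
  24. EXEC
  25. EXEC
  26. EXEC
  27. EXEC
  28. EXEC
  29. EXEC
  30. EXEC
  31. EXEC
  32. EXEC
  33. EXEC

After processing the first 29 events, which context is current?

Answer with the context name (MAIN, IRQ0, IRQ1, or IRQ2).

Event 1 (EXEC): [MAIN] PC=0: INC 2 -> ACC=2
Event 2 (EXEC): [MAIN] PC=1: INC 3 -> ACC=5
Event 3 (EXEC): [MAIN] PC=2: INC 5 -> ACC=10
Event 4 (INT 0): INT 0 arrives: push (MAIN, PC=3), enter IRQ0 at PC=0 (depth now 1)
Event 5 (INT 0): INT 0 arrives: push (IRQ0, PC=0), enter IRQ0 at PC=0 (depth now 2)
Event 6 (EXEC): [IRQ0] PC=0: DEC 4 -> ACC=6
Event 7 (EXEC): [IRQ0] PC=1: INC 1 -> ACC=7
Event 8 (EXEC): [IRQ0] PC=2: INC 1 -> ACC=8
Event 9 (EXEC): [IRQ0] PC=3: IRET -> resume IRQ0 at PC=0 (depth now 1)
Event 10 (EXEC): [IRQ0] PC=0: DEC 4 -> ACC=4
Event 11 (EXEC): [IRQ0] PC=1: INC 1 -> ACC=5
Event 12 (EXEC): [IRQ0] PC=2: INC 1 -> ACC=6
Event 13 (EXEC): [IRQ0] PC=3: IRET -> resume MAIN at PC=3 (depth now 0)
Event 14 (EXEC): [MAIN] PC=3: DEC 4 -> ACC=2
Event 15 (EXEC): [MAIN] PC=4: DEC 4 -> ACC=-2
Event 16 (INT 0): INT 0 arrives: push (MAIN, PC=5), enter IRQ0 at PC=0 (depth now 1)
Event 17 (INT 0): INT 0 arrives: push (IRQ0, PC=0), enter IRQ0 at PC=0 (depth now 2)
Event 18 (EXEC): [IRQ0] PC=0: DEC 4 -> ACC=-6
Event 19 (EXEC): [IRQ0] PC=1: INC 1 -> ACC=-5
Event 20 (EXEC): [IRQ0] PC=2: INC 1 -> ACC=-4
Event 21 (EXEC): [IRQ0] PC=3: IRET -> resume IRQ0 at PC=0 (depth now 1)
Event 22 (EXEC): [IRQ0] PC=0: DEC 4 -> ACC=-8
Event 23 (INT 0): INT 0 arrives: push (IRQ0, PC=1), enter IRQ0 at PC=0 (depth now 2)
Event 24 (EXEC): [IRQ0] PC=0: DEC 4 -> ACC=-12
Event 25 (EXEC): [IRQ0] PC=1: INC 1 -> ACC=-11
Event 26 (EXEC): [IRQ0] PC=2: INC 1 -> ACC=-10
Event 27 (EXEC): [IRQ0] PC=3: IRET -> resume IRQ0 at PC=1 (depth now 1)
Event 28 (EXEC): [IRQ0] PC=1: INC 1 -> ACC=-9
Event 29 (EXEC): [IRQ0] PC=2: INC 1 -> ACC=-8

Answer: IRQ0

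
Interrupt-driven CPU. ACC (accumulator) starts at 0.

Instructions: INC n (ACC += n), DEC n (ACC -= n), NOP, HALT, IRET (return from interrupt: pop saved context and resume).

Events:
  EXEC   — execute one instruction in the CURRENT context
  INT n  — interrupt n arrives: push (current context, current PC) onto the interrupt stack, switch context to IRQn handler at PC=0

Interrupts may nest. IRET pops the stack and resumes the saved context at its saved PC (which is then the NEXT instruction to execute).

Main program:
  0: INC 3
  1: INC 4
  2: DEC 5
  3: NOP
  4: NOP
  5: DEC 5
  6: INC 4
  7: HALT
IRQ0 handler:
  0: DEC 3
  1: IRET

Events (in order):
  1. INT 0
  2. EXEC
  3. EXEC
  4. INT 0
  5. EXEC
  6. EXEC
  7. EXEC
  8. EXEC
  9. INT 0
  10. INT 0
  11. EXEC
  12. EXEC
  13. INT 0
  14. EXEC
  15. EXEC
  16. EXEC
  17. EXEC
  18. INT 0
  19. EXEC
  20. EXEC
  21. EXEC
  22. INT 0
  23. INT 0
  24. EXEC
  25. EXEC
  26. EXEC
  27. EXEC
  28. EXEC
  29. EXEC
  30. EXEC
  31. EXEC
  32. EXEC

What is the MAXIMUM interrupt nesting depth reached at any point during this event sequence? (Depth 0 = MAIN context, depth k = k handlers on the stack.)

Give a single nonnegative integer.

Answer: 2

Derivation:
Event 1 (INT 0): INT 0 arrives: push (MAIN, PC=0), enter IRQ0 at PC=0 (depth now 1) [depth=1]
Event 2 (EXEC): [IRQ0] PC=0: DEC 3 -> ACC=-3 [depth=1]
Event 3 (EXEC): [IRQ0] PC=1: IRET -> resume MAIN at PC=0 (depth now 0) [depth=0]
Event 4 (INT 0): INT 0 arrives: push (MAIN, PC=0), enter IRQ0 at PC=0 (depth now 1) [depth=1]
Event 5 (EXEC): [IRQ0] PC=0: DEC 3 -> ACC=-6 [depth=1]
Event 6 (EXEC): [IRQ0] PC=1: IRET -> resume MAIN at PC=0 (depth now 0) [depth=0]
Event 7 (EXEC): [MAIN] PC=0: INC 3 -> ACC=-3 [depth=0]
Event 8 (EXEC): [MAIN] PC=1: INC 4 -> ACC=1 [depth=0]
Event 9 (INT 0): INT 0 arrives: push (MAIN, PC=2), enter IRQ0 at PC=0 (depth now 1) [depth=1]
Event 10 (INT 0): INT 0 arrives: push (IRQ0, PC=0), enter IRQ0 at PC=0 (depth now 2) [depth=2]
Event 11 (EXEC): [IRQ0] PC=0: DEC 3 -> ACC=-2 [depth=2]
Event 12 (EXEC): [IRQ0] PC=1: IRET -> resume IRQ0 at PC=0 (depth now 1) [depth=1]
Event 13 (INT 0): INT 0 arrives: push (IRQ0, PC=0), enter IRQ0 at PC=0 (depth now 2) [depth=2]
Event 14 (EXEC): [IRQ0] PC=0: DEC 3 -> ACC=-5 [depth=2]
Event 15 (EXEC): [IRQ0] PC=1: IRET -> resume IRQ0 at PC=0 (depth now 1) [depth=1]
Event 16 (EXEC): [IRQ0] PC=0: DEC 3 -> ACC=-8 [depth=1]
Event 17 (EXEC): [IRQ0] PC=1: IRET -> resume MAIN at PC=2 (depth now 0) [depth=0]
Event 18 (INT 0): INT 0 arrives: push (MAIN, PC=2), enter IRQ0 at PC=0 (depth now 1) [depth=1]
Event 19 (EXEC): [IRQ0] PC=0: DEC 3 -> ACC=-11 [depth=1]
Event 20 (EXEC): [IRQ0] PC=1: IRET -> resume MAIN at PC=2 (depth now 0) [depth=0]
Event 21 (EXEC): [MAIN] PC=2: DEC 5 -> ACC=-16 [depth=0]
Event 22 (INT 0): INT 0 arrives: push (MAIN, PC=3), enter IRQ0 at PC=0 (depth now 1) [depth=1]
Event 23 (INT 0): INT 0 arrives: push (IRQ0, PC=0), enter IRQ0 at PC=0 (depth now 2) [depth=2]
Event 24 (EXEC): [IRQ0] PC=0: DEC 3 -> ACC=-19 [depth=2]
Event 25 (EXEC): [IRQ0] PC=1: IRET -> resume IRQ0 at PC=0 (depth now 1) [depth=1]
Event 26 (EXEC): [IRQ0] PC=0: DEC 3 -> ACC=-22 [depth=1]
Event 27 (EXEC): [IRQ0] PC=1: IRET -> resume MAIN at PC=3 (depth now 0) [depth=0]
Event 28 (EXEC): [MAIN] PC=3: NOP [depth=0]
Event 29 (EXEC): [MAIN] PC=4: NOP [depth=0]
Event 30 (EXEC): [MAIN] PC=5: DEC 5 -> ACC=-27 [depth=0]
Event 31 (EXEC): [MAIN] PC=6: INC 4 -> ACC=-23 [depth=0]
Event 32 (EXEC): [MAIN] PC=7: HALT [depth=0]
Max depth observed: 2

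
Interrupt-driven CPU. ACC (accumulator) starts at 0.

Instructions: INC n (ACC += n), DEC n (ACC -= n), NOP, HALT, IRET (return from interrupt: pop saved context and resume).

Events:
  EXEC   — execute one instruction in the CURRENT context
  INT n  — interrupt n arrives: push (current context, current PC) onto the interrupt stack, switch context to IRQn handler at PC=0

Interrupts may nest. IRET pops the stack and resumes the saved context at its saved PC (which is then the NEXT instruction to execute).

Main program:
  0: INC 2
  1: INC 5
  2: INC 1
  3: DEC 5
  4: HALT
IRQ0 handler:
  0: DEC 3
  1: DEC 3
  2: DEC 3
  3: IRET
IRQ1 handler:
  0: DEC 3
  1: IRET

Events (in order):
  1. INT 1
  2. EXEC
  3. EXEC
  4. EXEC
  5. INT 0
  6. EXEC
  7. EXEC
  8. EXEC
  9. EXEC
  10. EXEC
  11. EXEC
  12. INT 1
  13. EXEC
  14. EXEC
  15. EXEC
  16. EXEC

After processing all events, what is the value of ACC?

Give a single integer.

Event 1 (INT 1): INT 1 arrives: push (MAIN, PC=0), enter IRQ1 at PC=0 (depth now 1)
Event 2 (EXEC): [IRQ1] PC=0: DEC 3 -> ACC=-3
Event 3 (EXEC): [IRQ1] PC=1: IRET -> resume MAIN at PC=0 (depth now 0)
Event 4 (EXEC): [MAIN] PC=0: INC 2 -> ACC=-1
Event 5 (INT 0): INT 0 arrives: push (MAIN, PC=1), enter IRQ0 at PC=0 (depth now 1)
Event 6 (EXEC): [IRQ0] PC=0: DEC 3 -> ACC=-4
Event 7 (EXEC): [IRQ0] PC=1: DEC 3 -> ACC=-7
Event 8 (EXEC): [IRQ0] PC=2: DEC 3 -> ACC=-10
Event 9 (EXEC): [IRQ0] PC=3: IRET -> resume MAIN at PC=1 (depth now 0)
Event 10 (EXEC): [MAIN] PC=1: INC 5 -> ACC=-5
Event 11 (EXEC): [MAIN] PC=2: INC 1 -> ACC=-4
Event 12 (INT 1): INT 1 arrives: push (MAIN, PC=3), enter IRQ1 at PC=0 (depth now 1)
Event 13 (EXEC): [IRQ1] PC=0: DEC 3 -> ACC=-7
Event 14 (EXEC): [IRQ1] PC=1: IRET -> resume MAIN at PC=3 (depth now 0)
Event 15 (EXEC): [MAIN] PC=3: DEC 5 -> ACC=-12
Event 16 (EXEC): [MAIN] PC=4: HALT

Answer: -12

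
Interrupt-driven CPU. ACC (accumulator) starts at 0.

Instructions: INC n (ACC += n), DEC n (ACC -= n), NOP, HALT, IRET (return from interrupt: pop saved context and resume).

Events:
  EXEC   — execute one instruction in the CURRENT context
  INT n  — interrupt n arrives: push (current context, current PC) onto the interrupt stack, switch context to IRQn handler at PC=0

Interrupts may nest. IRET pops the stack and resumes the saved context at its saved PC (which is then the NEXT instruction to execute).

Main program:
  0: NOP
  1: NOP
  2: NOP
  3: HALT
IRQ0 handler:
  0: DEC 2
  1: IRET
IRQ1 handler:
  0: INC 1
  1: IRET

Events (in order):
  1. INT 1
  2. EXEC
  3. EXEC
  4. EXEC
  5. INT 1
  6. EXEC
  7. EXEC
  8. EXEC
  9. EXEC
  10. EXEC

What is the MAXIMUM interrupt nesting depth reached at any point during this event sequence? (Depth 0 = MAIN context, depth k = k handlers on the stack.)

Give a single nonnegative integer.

Event 1 (INT 1): INT 1 arrives: push (MAIN, PC=0), enter IRQ1 at PC=0 (depth now 1) [depth=1]
Event 2 (EXEC): [IRQ1] PC=0: INC 1 -> ACC=1 [depth=1]
Event 3 (EXEC): [IRQ1] PC=1: IRET -> resume MAIN at PC=0 (depth now 0) [depth=0]
Event 4 (EXEC): [MAIN] PC=0: NOP [depth=0]
Event 5 (INT 1): INT 1 arrives: push (MAIN, PC=1), enter IRQ1 at PC=0 (depth now 1) [depth=1]
Event 6 (EXEC): [IRQ1] PC=0: INC 1 -> ACC=2 [depth=1]
Event 7 (EXEC): [IRQ1] PC=1: IRET -> resume MAIN at PC=1 (depth now 0) [depth=0]
Event 8 (EXEC): [MAIN] PC=1: NOP [depth=0]
Event 9 (EXEC): [MAIN] PC=2: NOP [depth=0]
Event 10 (EXEC): [MAIN] PC=3: HALT [depth=0]
Max depth observed: 1

Answer: 1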